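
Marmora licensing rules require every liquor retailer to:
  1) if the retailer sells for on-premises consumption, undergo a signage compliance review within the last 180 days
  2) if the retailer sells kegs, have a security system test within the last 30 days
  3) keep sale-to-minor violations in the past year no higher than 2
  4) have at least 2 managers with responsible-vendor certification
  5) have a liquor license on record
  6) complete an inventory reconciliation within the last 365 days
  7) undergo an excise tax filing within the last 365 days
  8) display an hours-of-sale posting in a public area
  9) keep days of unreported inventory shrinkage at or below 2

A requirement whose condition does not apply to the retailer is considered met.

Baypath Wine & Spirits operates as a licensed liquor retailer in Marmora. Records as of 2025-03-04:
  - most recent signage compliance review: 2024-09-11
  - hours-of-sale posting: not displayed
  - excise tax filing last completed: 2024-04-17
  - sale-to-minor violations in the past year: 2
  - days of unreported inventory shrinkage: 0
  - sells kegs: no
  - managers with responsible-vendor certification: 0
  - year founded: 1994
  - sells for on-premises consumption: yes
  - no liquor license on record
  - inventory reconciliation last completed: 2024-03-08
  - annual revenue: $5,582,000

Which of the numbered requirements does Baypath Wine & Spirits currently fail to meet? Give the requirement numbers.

4, 5, 8

1. condition 'sells for on-premises consumption' holds; signage compliance review 174 days ago vs limit 180 → met
2. condition 'sells kegs' does not hold → requirement n/a → met
3. sale-to-minor violations in the past year 2 ≤ 2 → met
4. managers with responsible-vendor certification 0 < 2 → not met
5. liquor license absent → not met
6. inventory reconciliation 361 days ago vs limit 365 → met
7. excise tax filing 321 days ago vs limit 365 → met
8. hours-of-sale posting absent → not met
9. days of unreported inventory shrinkage 0 ≤ 2 → met
Not met: 4, 5, 8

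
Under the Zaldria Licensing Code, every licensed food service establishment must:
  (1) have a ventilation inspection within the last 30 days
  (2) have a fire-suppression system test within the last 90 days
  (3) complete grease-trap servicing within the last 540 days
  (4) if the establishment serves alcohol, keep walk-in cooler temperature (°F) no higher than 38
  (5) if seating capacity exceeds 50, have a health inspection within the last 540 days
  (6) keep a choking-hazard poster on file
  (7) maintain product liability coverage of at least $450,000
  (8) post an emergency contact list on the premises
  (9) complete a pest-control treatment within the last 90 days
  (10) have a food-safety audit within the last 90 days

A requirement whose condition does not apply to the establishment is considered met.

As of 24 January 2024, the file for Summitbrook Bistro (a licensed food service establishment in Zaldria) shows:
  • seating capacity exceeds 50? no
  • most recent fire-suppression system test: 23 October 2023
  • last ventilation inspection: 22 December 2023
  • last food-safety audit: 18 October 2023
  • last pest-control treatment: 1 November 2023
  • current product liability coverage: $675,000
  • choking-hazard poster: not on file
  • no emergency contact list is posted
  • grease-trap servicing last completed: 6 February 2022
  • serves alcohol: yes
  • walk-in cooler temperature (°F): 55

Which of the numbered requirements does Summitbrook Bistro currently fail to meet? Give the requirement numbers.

1. ventilation inspection 33 days ago vs limit 30 → not met
2. fire-suppression system test 93 days ago vs limit 90 → not met
3. grease-trap servicing 717 days ago vs limit 540 → not met
4. condition 'serves alcohol' holds; walk-in cooler temperature (°F) 55 > 38 → not met
5. condition 'seating capacity exceeds 50' does not hold → requirement n/a → met
6. choking-hazard poster absent → not met
7. product liability coverage $675,000 ≥ $450,000 → met
8. emergency contact list absent → not met
9. pest-control treatment 84 days ago vs limit 90 → met
10. food-safety audit 98 days ago vs limit 90 → not met
Not met: 1, 2, 3, 4, 6, 8, 10

1, 2, 3, 4, 6, 8, 10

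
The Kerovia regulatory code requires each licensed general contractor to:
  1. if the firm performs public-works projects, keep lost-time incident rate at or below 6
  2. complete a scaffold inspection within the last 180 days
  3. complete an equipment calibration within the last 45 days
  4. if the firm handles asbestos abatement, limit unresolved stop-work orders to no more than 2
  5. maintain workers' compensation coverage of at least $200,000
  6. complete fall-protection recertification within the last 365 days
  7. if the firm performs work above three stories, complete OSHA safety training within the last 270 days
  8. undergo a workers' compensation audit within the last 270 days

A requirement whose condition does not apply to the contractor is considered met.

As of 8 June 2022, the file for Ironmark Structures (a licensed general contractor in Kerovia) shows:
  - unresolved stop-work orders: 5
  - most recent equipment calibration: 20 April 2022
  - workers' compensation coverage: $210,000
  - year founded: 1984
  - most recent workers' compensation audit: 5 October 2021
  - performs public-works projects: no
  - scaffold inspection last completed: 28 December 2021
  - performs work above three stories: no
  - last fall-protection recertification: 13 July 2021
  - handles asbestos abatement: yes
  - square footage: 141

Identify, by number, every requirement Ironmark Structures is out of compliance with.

3, 4

1. condition 'performs public-works projects' does not hold → requirement n/a → met
2. scaffold inspection 162 days ago vs limit 180 → met
3. equipment calibration 49 days ago vs limit 45 → not met
4. condition 'handles asbestos abatement' holds; unresolved stop-work orders 5 > 2 → not met
5. workers' compensation coverage $210,000 ≥ $200,000 → met
6. fall-protection recertification 330 days ago vs limit 365 → met
7. condition 'performs work above three stories' does not hold → requirement n/a → met
8. workers' compensation audit 246 days ago vs limit 270 → met
Not met: 3, 4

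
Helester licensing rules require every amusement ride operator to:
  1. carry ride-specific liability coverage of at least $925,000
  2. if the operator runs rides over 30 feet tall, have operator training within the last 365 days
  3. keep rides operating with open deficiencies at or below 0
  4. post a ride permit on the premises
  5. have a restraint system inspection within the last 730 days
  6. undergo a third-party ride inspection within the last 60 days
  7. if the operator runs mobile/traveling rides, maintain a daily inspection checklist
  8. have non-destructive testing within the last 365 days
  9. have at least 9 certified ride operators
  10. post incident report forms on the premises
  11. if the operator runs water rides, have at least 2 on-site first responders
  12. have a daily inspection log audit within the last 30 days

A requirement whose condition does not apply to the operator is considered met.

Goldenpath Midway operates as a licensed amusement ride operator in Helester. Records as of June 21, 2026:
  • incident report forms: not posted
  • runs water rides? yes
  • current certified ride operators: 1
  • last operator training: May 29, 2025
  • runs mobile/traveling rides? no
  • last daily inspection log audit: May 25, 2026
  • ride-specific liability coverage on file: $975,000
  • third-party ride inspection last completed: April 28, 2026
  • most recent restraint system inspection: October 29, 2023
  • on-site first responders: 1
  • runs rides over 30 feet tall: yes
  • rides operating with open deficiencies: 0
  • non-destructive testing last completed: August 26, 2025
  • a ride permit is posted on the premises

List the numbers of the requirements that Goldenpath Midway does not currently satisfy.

2, 5, 9, 10, 11

1. ride-specific liability coverage $975,000 ≥ $925,000 → met
2. condition 'runs rides over 30 feet tall' holds; operator training 388 days ago vs limit 365 → not met
3. rides operating with open deficiencies 0 ≤ 0 → met
4. ride permit present → met
5. restraint system inspection 966 days ago vs limit 730 → not met
6. third-party ride inspection 54 days ago vs limit 60 → met
7. condition 'runs mobile/traveling rides' does not hold → requirement n/a → met
8. non-destructive testing 299 days ago vs limit 365 → met
9. certified ride operators 1 < 9 → not met
10. incident report forms absent → not met
11. condition 'runs water rides' holds; on-site first responders 1 < 2 → not met
12. daily inspection log audit 27 days ago vs limit 30 → met
Not met: 2, 5, 9, 10, 11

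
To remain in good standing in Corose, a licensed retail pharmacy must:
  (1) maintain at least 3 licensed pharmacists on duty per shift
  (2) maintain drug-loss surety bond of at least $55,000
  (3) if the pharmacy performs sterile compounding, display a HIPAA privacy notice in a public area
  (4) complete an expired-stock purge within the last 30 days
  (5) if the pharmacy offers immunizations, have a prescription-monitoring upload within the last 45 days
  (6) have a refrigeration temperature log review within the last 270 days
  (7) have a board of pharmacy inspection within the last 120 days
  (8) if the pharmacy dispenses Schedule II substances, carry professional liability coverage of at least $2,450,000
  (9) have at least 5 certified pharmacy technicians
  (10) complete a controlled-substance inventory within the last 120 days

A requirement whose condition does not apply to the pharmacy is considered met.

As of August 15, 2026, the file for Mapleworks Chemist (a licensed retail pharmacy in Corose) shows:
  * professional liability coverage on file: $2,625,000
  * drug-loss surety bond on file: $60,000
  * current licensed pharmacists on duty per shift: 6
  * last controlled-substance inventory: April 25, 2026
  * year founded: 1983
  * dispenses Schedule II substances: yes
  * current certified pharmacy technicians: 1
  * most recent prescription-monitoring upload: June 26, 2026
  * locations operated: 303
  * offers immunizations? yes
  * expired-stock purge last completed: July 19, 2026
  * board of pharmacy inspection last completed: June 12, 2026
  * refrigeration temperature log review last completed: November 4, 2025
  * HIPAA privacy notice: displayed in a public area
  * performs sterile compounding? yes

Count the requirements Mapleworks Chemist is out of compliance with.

3

1. licensed pharmacists on duty per shift 6 ≥ 3 → met
2. drug-loss surety bond $60,000 ≥ $55,000 → met
3. condition 'performs sterile compounding' holds; HIPAA privacy notice present → met
4. expired-stock purge 27 days ago vs limit 30 → met
5. condition 'offers immunizations' holds; prescription-monitoring upload 50 days ago vs limit 45 → not met
6. refrigeration temperature log review 284 days ago vs limit 270 → not met
7. board of pharmacy inspection 64 days ago vs limit 120 → met
8. condition 'dispenses Schedule II substances' holds; professional liability coverage $2,625,000 ≥ $2,450,000 → met
9. certified pharmacy technicians 1 < 5 → not met
10. controlled-substance inventory 112 days ago vs limit 120 → met
Not met: 3 of 10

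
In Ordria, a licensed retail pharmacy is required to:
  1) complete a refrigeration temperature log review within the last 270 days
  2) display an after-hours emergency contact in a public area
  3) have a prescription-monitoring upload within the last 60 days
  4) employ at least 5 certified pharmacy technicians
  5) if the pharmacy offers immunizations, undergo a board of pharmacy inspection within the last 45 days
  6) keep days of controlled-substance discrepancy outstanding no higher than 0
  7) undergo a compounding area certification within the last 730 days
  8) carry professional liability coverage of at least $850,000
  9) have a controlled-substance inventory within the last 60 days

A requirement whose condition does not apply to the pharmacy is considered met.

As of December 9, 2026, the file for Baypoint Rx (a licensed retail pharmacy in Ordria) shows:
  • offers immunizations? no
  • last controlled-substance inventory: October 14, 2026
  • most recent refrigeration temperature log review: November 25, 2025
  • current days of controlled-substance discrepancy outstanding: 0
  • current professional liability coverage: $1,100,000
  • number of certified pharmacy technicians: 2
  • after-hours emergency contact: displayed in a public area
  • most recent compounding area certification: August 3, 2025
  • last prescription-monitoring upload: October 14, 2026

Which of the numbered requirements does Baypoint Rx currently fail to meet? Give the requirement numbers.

1. refrigeration temperature log review 379 days ago vs limit 270 → not met
2. after-hours emergency contact present → met
3. prescription-monitoring upload 56 days ago vs limit 60 → met
4. certified pharmacy technicians 2 < 5 → not met
5. condition 'offers immunizations' does not hold → requirement n/a → met
6. days of controlled-substance discrepancy outstanding 0 ≤ 0 → met
7. compounding area certification 493 days ago vs limit 730 → met
8. professional liability coverage $1,100,000 ≥ $850,000 → met
9. controlled-substance inventory 56 days ago vs limit 60 → met
Not met: 1, 4

1, 4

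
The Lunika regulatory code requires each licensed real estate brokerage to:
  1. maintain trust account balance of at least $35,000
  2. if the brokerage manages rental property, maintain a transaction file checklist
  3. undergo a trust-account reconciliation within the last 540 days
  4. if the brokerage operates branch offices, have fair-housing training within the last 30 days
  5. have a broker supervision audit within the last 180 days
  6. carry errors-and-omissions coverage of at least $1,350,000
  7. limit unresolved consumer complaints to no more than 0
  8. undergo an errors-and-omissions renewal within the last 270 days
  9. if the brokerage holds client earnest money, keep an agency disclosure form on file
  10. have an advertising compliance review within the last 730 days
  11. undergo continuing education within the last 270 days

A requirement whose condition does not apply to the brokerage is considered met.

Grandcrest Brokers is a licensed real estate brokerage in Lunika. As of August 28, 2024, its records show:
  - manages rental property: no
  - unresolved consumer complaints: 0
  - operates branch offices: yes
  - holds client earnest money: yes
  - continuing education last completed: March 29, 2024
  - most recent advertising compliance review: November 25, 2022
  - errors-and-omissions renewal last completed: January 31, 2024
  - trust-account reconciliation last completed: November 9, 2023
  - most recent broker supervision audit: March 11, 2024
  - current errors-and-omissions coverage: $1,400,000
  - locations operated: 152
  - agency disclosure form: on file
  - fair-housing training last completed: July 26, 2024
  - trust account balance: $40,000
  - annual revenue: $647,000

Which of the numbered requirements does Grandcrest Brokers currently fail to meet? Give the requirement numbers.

4

1. trust account balance $40,000 ≥ $35,000 → met
2. condition 'manages rental property' does not hold → requirement n/a → met
3. trust-account reconciliation 293 days ago vs limit 540 → met
4. condition 'operates branch offices' holds; fair-housing training 33 days ago vs limit 30 → not met
5. broker supervision audit 170 days ago vs limit 180 → met
6. errors-and-omissions coverage $1,400,000 ≥ $1,350,000 → met
7. unresolved consumer complaints 0 ≤ 0 → met
8. errors-and-omissions renewal 210 days ago vs limit 270 → met
9. condition 'holds client earnest money' holds; agency disclosure form present → met
10. advertising compliance review 642 days ago vs limit 730 → met
11. continuing education 152 days ago vs limit 270 → met
Not met: 4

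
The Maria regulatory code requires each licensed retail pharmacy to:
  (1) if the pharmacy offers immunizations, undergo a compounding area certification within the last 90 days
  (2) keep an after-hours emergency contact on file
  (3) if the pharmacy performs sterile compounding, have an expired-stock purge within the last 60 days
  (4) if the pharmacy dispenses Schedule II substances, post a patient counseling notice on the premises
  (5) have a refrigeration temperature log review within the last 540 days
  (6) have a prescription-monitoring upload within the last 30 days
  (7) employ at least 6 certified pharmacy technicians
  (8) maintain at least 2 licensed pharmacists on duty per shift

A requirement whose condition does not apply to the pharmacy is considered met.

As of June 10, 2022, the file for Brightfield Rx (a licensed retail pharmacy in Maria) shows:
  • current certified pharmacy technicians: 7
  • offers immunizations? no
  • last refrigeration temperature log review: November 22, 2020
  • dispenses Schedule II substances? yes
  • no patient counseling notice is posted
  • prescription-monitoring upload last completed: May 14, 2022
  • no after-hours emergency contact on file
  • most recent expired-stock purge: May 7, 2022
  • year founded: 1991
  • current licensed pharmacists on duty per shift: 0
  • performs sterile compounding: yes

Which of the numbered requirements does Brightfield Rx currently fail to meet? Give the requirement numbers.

1. condition 'offers immunizations' does not hold → requirement n/a → met
2. after-hours emergency contact absent → not met
3. condition 'performs sterile compounding' holds; expired-stock purge 34 days ago vs limit 60 → met
4. condition 'dispenses Schedule II substances' holds; patient counseling notice absent → not met
5. refrigeration temperature log review 565 days ago vs limit 540 → not met
6. prescription-monitoring upload 27 days ago vs limit 30 → met
7. certified pharmacy technicians 7 ≥ 6 → met
8. licensed pharmacists on duty per shift 0 < 2 → not met
Not met: 2, 4, 5, 8

2, 4, 5, 8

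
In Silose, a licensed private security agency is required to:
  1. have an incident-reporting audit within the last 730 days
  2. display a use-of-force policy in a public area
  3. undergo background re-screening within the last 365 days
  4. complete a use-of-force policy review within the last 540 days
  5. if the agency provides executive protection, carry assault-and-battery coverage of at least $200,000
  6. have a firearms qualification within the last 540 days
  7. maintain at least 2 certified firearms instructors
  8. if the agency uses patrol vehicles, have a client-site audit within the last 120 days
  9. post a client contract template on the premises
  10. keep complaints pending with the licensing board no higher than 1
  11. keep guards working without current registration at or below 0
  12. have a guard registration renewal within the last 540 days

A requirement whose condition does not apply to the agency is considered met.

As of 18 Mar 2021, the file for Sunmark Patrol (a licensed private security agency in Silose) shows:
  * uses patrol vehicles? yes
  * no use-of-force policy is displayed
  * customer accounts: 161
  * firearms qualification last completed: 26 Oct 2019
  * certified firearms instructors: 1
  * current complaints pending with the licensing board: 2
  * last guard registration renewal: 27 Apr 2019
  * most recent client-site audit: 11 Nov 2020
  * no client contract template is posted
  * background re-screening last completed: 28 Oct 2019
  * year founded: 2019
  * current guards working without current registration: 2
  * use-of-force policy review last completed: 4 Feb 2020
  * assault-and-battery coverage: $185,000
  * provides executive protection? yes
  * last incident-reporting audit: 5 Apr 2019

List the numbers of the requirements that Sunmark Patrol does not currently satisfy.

2, 3, 5, 7, 8, 9, 10, 11, 12

1. incident-reporting audit 713 days ago vs limit 730 → met
2. use-of-force policy absent → not met
3. background re-screening 507 days ago vs limit 365 → not met
4. use-of-force policy review 408 days ago vs limit 540 → met
5. condition 'provides executive protection' holds; assault-and-battery coverage $185,000 < $200,000 → not met
6. firearms qualification 509 days ago vs limit 540 → met
7. certified firearms instructors 1 < 2 → not met
8. condition 'uses patrol vehicles' holds; client-site audit 127 days ago vs limit 120 → not met
9. client contract template absent → not met
10. complaints pending with the licensing board 2 > 1 → not met
11. guards working without current registration 2 > 0 → not met
12. guard registration renewal 691 days ago vs limit 540 → not met
Not met: 2, 3, 5, 7, 8, 9, 10, 11, 12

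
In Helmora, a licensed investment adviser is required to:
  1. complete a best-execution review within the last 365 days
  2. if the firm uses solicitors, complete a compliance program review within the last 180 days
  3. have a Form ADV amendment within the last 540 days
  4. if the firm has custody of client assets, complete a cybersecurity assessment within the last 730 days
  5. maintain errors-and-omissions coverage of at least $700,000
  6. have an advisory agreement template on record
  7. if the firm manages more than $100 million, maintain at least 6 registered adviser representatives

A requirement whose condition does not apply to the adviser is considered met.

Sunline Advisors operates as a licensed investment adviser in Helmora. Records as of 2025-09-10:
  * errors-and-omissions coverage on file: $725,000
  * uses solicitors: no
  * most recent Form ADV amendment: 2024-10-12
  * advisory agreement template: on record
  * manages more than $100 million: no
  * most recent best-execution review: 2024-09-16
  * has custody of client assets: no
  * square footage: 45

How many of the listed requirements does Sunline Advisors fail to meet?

0

1. best-execution review 359 days ago vs limit 365 → met
2. condition 'uses solicitors' does not hold → requirement n/a → met
3. Form ADV amendment 333 days ago vs limit 540 → met
4. condition 'has custody of client assets' does not hold → requirement n/a → met
5. errors-and-omissions coverage $725,000 ≥ $700,000 → met
6. advisory agreement template present → met
7. condition 'manages more than $100 million' does not hold → requirement n/a → met
Not met: 0 of 7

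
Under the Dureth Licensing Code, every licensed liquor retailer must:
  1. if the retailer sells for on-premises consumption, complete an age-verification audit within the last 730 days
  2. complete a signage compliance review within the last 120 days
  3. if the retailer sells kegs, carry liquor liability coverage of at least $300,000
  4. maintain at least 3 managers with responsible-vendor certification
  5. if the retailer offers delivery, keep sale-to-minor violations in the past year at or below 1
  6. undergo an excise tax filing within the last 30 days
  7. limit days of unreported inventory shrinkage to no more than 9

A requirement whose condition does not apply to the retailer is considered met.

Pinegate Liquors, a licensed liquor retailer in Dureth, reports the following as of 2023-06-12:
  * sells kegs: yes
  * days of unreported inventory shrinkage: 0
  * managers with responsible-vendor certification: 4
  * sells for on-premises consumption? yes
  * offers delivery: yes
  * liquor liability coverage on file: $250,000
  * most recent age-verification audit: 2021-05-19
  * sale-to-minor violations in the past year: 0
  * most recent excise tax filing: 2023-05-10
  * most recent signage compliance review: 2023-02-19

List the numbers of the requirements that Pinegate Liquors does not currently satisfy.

1, 3, 6

1. condition 'sells for on-premises consumption' holds; age-verification audit 754 days ago vs limit 730 → not met
2. signage compliance review 113 days ago vs limit 120 → met
3. condition 'sells kegs' holds; liquor liability coverage $250,000 < $300,000 → not met
4. managers with responsible-vendor certification 4 ≥ 3 → met
5. condition 'offers delivery' holds; sale-to-minor violations in the past year 0 ≤ 1 → met
6. excise tax filing 33 days ago vs limit 30 → not met
7. days of unreported inventory shrinkage 0 ≤ 9 → met
Not met: 1, 3, 6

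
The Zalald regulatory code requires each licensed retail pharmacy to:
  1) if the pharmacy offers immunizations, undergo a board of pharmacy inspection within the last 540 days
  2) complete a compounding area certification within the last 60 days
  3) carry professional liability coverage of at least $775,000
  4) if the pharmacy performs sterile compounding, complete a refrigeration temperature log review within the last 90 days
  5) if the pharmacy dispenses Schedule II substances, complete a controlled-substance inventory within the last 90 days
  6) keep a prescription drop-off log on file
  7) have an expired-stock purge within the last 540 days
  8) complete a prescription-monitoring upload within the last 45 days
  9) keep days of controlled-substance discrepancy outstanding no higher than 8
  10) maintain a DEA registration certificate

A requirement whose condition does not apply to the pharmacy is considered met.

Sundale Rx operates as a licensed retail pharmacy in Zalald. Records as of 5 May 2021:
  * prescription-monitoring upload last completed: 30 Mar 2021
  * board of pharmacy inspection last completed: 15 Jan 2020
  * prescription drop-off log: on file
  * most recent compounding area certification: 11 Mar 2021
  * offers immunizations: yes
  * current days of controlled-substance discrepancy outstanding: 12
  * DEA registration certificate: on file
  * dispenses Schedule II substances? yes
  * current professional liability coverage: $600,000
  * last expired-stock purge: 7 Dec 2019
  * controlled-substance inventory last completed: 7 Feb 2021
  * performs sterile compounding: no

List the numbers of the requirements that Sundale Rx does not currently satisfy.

1. condition 'offers immunizations' holds; board of pharmacy inspection 476 days ago vs limit 540 → met
2. compounding area certification 55 days ago vs limit 60 → met
3. professional liability coverage $600,000 < $775,000 → not met
4. condition 'performs sterile compounding' does not hold → requirement n/a → met
5. condition 'dispenses Schedule II substances' holds; controlled-substance inventory 87 days ago vs limit 90 → met
6. prescription drop-off log present → met
7. expired-stock purge 515 days ago vs limit 540 → met
8. prescription-monitoring upload 36 days ago vs limit 45 → met
9. days of controlled-substance discrepancy outstanding 12 > 8 → not met
10. DEA registration certificate present → met
Not met: 3, 9

3, 9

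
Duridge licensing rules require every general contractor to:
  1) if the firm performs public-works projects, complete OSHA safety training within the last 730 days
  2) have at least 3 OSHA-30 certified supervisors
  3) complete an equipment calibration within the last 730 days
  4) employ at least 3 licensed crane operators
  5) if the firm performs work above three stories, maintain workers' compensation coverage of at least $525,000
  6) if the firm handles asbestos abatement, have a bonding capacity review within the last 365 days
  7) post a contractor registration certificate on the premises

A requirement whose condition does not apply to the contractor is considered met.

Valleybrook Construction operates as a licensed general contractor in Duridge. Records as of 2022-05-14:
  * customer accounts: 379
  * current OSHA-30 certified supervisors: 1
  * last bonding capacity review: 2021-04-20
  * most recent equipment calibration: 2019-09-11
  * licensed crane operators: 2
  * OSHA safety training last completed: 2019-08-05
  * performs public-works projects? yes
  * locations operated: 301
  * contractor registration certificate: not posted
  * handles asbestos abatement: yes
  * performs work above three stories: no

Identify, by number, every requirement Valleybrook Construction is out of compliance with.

1. condition 'performs public-works projects' holds; OSHA safety training 1013 days ago vs limit 730 → not met
2. OSHA-30 certified supervisors 1 < 3 → not met
3. equipment calibration 976 days ago vs limit 730 → not met
4. licensed crane operators 2 < 3 → not met
5. condition 'performs work above three stories' does not hold → requirement n/a → met
6. condition 'handles asbestos abatement' holds; bonding capacity review 389 days ago vs limit 365 → not met
7. contractor registration certificate absent → not met
Not met: 1, 2, 3, 4, 6, 7

1, 2, 3, 4, 6, 7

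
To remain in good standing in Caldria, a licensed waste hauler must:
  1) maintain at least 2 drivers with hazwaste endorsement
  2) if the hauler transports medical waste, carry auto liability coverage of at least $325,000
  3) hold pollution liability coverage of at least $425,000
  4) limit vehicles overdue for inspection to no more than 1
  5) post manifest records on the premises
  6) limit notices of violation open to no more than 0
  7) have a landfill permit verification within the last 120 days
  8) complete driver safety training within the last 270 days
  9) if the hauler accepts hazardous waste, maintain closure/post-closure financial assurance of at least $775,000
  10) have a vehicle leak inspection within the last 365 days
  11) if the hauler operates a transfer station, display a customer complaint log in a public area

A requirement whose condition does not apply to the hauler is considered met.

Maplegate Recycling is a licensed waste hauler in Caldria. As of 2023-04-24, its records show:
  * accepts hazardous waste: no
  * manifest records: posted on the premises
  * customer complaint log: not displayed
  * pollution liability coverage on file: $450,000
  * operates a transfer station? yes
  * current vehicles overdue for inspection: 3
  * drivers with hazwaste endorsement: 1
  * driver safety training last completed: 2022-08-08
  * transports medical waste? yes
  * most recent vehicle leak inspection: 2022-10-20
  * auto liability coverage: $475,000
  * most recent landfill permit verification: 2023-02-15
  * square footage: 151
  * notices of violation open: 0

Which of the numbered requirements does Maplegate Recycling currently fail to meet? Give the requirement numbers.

1. drivers with hazwaste endorsement 1 < 2 → not met
2. condition 'transports medical waste' holds; auto liability coverage $475,000 ≥ $325,000 → met
3. pollution liability coverage $450,000 ≥ $425,000 → met
4. vehicles overdue for inspection 3 > 1 → not met
5. manifest records present → met
6. notices of violation open 0 ≤ 0 → met
7. landfill permit verification 68 days ago vs limit 120 → met
8. driver safety training 259 days ago vs limit 270 → met
9. condition 'accepts hazardous waste' does not hold → requirement n/a → met
10. vehicle leak inspection 186 days ago vs limit 365 → met
11. condition 'operates a transfer station' holds; customer complaint log absent → not met
Not met: 1, 4, 11

1, 4, 11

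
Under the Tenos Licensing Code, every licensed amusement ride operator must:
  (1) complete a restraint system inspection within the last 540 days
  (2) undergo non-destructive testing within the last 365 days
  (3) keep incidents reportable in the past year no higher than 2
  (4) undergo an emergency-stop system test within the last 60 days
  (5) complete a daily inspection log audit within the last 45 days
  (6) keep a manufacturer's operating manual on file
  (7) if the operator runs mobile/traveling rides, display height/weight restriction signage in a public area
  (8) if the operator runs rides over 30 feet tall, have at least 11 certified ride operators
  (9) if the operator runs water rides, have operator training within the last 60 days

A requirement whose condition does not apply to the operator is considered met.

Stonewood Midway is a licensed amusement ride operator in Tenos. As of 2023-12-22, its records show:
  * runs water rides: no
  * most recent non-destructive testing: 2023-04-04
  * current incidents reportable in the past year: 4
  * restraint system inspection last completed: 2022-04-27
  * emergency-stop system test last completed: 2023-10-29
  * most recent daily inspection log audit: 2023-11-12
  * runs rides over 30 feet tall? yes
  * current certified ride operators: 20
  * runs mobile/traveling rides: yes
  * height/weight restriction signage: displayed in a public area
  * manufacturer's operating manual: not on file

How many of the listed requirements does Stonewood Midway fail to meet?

1. restraint system inspection 604 days ago vs limit 540 → not met
2. non-destructive testing 262 days ago vs limit 365 → met
3. incidents reportable in the past year 4 > 2 → not met
4. emergency-stop system test 54 days ago vs limit 60 → met
5. daily inspection log audit 40 days ago vs limit 45 → met
6. manufacturer's operating manual absent → not met
7. condition 'runs mobile/traveling rides' holds; height/weight restriction signage present → met
8. condition 'runs rides over 30 feet tall' holds; certified ride operators 20 ≥ 11 → met
9. condition 'runs water rides' does not hold → requirement n/a → met
Not met: 3 of 9

3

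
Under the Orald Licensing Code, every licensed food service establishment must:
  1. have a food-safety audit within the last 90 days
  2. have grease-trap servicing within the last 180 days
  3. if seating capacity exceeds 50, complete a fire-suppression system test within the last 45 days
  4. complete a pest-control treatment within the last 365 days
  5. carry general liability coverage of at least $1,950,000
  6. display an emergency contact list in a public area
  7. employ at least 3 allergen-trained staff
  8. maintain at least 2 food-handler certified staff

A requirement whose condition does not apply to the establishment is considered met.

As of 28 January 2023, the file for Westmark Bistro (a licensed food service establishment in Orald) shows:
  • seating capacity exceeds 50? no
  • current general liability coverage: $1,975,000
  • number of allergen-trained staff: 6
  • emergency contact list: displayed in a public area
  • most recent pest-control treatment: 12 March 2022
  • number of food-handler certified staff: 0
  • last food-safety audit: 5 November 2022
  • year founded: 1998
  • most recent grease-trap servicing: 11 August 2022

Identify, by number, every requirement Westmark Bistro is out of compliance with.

8

1. food-safety audit 84 days ago vs limit 90 → met
2. grease-trap servicing 170 days ago vs limit 180 → met
3. condition 'seating capacity exceeds 50' does not hold → requirement n/a → met
4. pest-control treatment 322 days ago vs limit 365 → met
5. general liability coverage $1,975,000 ≥ $1,950,000 → met
6. emergency contact list present → met
7. allergen-trained staff 6 ≥ 3 → met
8. food-handler certified staff 0 < 2 → not met
Not met: 8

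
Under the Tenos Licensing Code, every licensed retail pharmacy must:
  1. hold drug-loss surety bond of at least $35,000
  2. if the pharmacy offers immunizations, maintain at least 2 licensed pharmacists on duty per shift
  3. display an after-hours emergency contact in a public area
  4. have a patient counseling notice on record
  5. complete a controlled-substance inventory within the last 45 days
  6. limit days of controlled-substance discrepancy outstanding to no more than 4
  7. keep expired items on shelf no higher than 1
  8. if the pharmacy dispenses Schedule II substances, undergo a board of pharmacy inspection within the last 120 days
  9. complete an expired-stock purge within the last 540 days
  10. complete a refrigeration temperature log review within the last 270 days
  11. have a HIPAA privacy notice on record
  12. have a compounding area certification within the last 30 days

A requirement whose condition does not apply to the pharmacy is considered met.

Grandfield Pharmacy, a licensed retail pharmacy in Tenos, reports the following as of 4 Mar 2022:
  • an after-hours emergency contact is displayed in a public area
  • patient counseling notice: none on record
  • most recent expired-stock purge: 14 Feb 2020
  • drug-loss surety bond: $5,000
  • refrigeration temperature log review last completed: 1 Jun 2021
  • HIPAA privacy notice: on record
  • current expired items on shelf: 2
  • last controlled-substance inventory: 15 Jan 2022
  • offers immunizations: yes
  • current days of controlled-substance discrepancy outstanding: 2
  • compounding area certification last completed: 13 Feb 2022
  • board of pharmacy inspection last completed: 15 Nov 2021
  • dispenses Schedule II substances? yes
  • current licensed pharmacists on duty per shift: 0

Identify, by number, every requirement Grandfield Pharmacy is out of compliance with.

1. drug-loss surety bond $5,000 < $35,000 → not met
2. condition 'offers immunizations' holds; licensed pharmacists on duty per shift 0 < 2 → not met
3. after-hours emergency contact present → met
4. patient counseling notice absent → not met
5. controlled-substance inventory 48 days ago vs limit 45 → not met
6. days of controlled-substance discrepancy outstanding 2 ≤ 4 → met
7. expired items on shelf 2 > 1 → not met
8. condition 'dispenses Schedule II substances' holds; board of pharmacy inspection 109 days ago vs limit 120 → met
9. expired-stock purge 749 days ago vs limit 540 → not met
10. refrigeration temperature log review 276 days ago vs limit 270 → not met
11. HIPAA privacy notice present → met
12. compounding area certification 19 days ago vs limit 30 → met
Not met: 1, 2, 4, 5, 7, 9, 10

1, 2, 4, 5, 7, 9, 10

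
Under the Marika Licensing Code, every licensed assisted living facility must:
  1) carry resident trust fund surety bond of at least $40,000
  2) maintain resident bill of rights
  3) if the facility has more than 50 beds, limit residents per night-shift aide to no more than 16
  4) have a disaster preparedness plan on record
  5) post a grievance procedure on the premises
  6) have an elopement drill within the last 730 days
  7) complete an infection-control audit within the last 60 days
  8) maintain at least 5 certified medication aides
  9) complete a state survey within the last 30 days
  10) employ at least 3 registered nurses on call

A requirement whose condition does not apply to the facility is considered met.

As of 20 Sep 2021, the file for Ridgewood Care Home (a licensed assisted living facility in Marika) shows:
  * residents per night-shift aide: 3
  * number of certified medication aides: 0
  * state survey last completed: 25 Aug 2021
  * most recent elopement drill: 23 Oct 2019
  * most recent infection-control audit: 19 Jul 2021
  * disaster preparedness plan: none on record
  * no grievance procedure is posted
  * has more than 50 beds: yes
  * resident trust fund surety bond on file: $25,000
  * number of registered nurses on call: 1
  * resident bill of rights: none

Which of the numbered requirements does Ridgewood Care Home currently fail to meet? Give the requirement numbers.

1. resident trust fund surety bond $25,000 < $40,000 → not met
2. resident bill of rights absent → not met
3. condition 'has more than 50 beds' holds; residents per night-shift aide 3 ≤ 16 → met
4. disaster preparedness plan absent → not met
5. grievance procedure absent → not met
6. elopement drill 698 days ago vs limit 730 → met
7. infection-control audit 63 days ago vs limit 60 → not met
8. certified medication aides 0 < 5 → not met
9. state survey 26 days ago vs limit 30 → met
10. registered nurses on call 1 < 3 → not met
Not met: 1, 2, 4, 5, 7, 8, 10

1, 2, 4, 5, 7, 8, 10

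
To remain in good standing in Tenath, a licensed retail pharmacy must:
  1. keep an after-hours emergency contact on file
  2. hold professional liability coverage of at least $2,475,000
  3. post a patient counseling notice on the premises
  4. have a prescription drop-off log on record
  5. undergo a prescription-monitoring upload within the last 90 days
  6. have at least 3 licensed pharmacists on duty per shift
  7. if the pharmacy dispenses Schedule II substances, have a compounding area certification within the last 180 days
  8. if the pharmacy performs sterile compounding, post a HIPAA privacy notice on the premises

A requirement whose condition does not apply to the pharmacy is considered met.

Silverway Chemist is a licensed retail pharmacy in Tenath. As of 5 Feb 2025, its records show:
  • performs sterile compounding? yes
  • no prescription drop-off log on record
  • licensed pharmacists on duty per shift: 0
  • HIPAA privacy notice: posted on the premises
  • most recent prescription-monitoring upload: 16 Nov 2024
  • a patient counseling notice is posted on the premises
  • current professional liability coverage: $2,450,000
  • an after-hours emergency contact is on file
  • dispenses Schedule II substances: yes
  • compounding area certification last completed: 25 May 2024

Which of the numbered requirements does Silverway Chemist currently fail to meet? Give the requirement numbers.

1. after-hours emergency contact present → met
2. professional liability coverage $2,450,000 < $2,475,000 → not met
3. patient counseling notice present → met
4. prescription drop-off log absent → not met
5. prescription-monitoring upload 81 days ago vs limit 90 → met
6. licensed pharmacists on duty per shift 0 < 3 → not met
7. condition 'dispenses Schedule II substances' holds; compounding area certification 256 days ago vs limit 180 → not met
8. condition 'performs sterile compounding' holds; HIPAA privacy notice present → met
Not met: 2, 4, 6, 7

2, 4, 6, 7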